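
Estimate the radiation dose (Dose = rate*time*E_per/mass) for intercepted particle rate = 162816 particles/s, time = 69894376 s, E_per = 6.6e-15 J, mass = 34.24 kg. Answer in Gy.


Total energy deposited = rate * time * E_per
  = 162816 * 69894376 * 6.6e-15 = 0.07510749 J
Dose = E_total / mass = 0.07510749 / 34.24
Dose = 0.00219356 Gy

0.0022 Gy


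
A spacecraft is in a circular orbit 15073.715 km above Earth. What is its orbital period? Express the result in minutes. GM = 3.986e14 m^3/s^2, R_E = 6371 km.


r = 21444.7150 km = 2.1444715e+07 m
T = 2*pi*sqrt(r^3/mu) = 2*pi*sqrt(9.8619055e+21 / 3.986e14)
T = 31252.9948 s = 520.8832 min

520.8832 minutes


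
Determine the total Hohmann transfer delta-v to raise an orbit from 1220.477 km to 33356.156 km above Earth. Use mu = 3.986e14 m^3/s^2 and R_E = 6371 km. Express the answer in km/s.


r1 = 7591.4770 km = 7.591477e+06 m
r2 = 39727.1560 km = 3.9727156e+07 m
dv1 = sqrt(mu/r1)*(sqrt(2*r2/(r1+r2)) - 1) = 2143.5031 m/s
dv2 = sqrt(mu/r2)*(1 - sqrt(2*r1/(r1+r2))) = 1373.2939 m/s
total dv = |dv1| + |dv2| = 2143.5031 + 1373.2939 = 3516.7970 m/s = 3.5168 km/s

3.5168 km/s


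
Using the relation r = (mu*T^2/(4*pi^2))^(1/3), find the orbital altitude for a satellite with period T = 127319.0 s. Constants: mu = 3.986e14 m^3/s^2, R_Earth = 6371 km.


T = 127319.0 s
r = (mu*T^2/(4*pi^2))^(1/3) = (3.986e14 * 127319.0^2 / (4*pi^2))^(1/3)
r = 5.4700085e+07 m = 54700.0847 km
alt = r - R_E = 54700.0847 - 6371 = 48329.0847 km

48329.0847 km


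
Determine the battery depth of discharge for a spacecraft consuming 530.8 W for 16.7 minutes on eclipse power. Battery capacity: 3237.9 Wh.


E_used = P * t / 60 = 530.8 * 16.7 / 60 = 147.7393 Wh
DOD = E_used / E_total * 100 = 147.7393 / 3237.9 * 100
DOD = 4.5628 %

4.5628 %


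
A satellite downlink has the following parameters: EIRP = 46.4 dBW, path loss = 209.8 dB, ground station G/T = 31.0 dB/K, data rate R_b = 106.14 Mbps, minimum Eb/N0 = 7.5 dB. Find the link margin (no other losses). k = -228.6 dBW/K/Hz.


C/N0 = EIRP - FSPL + G/T - k = 46.4 - 209.8 + 31.0 - (-228.6)
C/N0 = 96.2000 dB-Hz
R_b = 106.14 Mbps = 1.0614e+08 bps -> 10*log10(R_b) = 80.2588 dB-Hz
Eb/N0 = C/N0 - 10*log10(R_b) = 96.2000 - 80.2588 = 15.9412 dB
Margin = Eb/N0 - Eb/N0_req = 15.9412 - 7.5 = 8.4412 dB (link closes)

8.4412 dB


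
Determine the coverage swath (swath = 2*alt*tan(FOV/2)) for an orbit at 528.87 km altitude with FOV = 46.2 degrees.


FOV = 46.2 deg = 0.8063421 rad
swath = 2 * alt * tan(FOV/2) = 2 * 528.87 * tan(0.4031711)
swath = 2 * 528.87 * 0.4265361
swath = 451.1643 km

451.1643 km


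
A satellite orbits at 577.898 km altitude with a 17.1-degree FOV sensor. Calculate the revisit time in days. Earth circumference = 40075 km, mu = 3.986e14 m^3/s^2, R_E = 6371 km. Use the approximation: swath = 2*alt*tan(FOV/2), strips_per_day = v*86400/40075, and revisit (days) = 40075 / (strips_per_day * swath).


swath = 2*577.898*tan(0.1492257) = 173.7662 km
v = sqrt(mu/r) = 7573.7450 m/s = 7.5737 km/s
strips/day = v*86400/40075 = 7.5737*86400/40075 = 16.3287
coverage/day = strips * swath = 16.3287 * 173.7662 = 2837.3707 km
revisit = 40075 / 2837.3707 = 14.1240 days

14.1240 days


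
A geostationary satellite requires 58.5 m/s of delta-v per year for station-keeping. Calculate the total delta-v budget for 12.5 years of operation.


dV = rate * years = 58.5 * 12.5
dV = 731.2500 m/s

731.2500 m/s


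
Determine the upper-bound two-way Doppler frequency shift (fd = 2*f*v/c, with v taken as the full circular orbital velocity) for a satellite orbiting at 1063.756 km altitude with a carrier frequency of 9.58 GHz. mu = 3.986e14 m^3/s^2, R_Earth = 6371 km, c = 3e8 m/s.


r = 7.434756e+06 m
v = sqrt(mu/r) = 7322.0938 m/s (worst-case radial velocity)
f = 9.58 GHz = 9.58e+09 Hz
fd = 2*f*v/c = 2*9.58e+09*7322.0938/3.0e+08
fd = 467637.7230 Hz

467637.7230 Hz


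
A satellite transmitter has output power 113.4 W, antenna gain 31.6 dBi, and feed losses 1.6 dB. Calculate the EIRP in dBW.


Pt = 113.4 W = 20.5461 dBW
EIRP = Pt_dBW + Gt - losses = 20.5461 + 31.6 - 1.6 = 50.5461 dBW

50.5461 dBW


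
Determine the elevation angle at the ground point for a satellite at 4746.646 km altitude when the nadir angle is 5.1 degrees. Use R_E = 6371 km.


r = R_E + alt = 11117.6460 km
Law of sines in the satellite / Earth-center / ground-point triangle:
  sin(nadir)/R_E = sin(90 + el)/r  =>  cos(el) = (r/R_E)*sin(nadir)
cos(el) = (11117.6460 / 6371.0000) * sin(5.1 deg) = 0.1551241
el = arccos(0.1551241) = 81.0760 deg
(Earth-central angle = 90 - nadir - el = 3.8240 deg)

81.0760 degrees


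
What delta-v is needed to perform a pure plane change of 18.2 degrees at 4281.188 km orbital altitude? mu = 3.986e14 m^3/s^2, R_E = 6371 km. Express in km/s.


r = 10652.1880 km = 1.0652188e+07 m
V = sqrt(mu/r) = 6117.1515 m/s
di = 18.2 deg = 0.3176499 rad
dV = 2*V*sin(di/2) = 2*6117.1515*sin(0.158825)
dV = 1934.9537 m/s = 1.9350 km/s

1.9350 km/s


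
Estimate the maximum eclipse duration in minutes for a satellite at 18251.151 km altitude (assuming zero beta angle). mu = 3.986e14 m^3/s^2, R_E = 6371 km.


r = 24622.1510 km
T = 640.8390 min
Eclipse fraction = arcsin(R_E/r)/pi = arcsin(6371.0000/24622.1510)/pi
= arcsin(0.2587507)/pi = 0.08331083
Eclipse duration = 0.08331083 * 640.8390 = 53.3888 min

53.3888 minutes


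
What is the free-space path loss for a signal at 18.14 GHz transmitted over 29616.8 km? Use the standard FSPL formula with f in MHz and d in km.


f = 18.14 GHz = 18140.0000 MHz
d = 29616.8 km
FSPL = 32.44 + 20*log10(18140.0000) + 20*log10(29616.8)
FSPL = 32.44 + 85.1727 + 89.4308
FSPL = 207.0435 dB

207.0435 dB


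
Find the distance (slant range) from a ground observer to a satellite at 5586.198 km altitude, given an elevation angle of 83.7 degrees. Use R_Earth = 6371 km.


h = 5586.198 km, el = 83.7 deg
d = -R_E*sin(el) + sqrt((R_E*sin(el))^2 + 2*R_E*h + h^2)
d = -6371.0000*sin(1.4608) + sqrt((6371.0000*0.993961)^2 + 2*6371.0000*5586.198 + 5586.198^2)
d = 5604.2171 km

5604.2171 km


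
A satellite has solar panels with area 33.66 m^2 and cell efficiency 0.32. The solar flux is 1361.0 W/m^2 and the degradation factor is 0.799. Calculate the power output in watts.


P = area * eta * S * degradation
P = 33.66 * 0.32 * 1361.0 * 0.799
P = 11713.0230 W

11713.0230 W


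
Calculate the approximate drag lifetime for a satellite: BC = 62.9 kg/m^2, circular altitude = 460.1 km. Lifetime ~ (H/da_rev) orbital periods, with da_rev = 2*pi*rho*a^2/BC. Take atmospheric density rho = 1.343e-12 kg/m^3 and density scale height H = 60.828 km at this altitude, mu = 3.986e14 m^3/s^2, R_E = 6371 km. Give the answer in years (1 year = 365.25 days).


a = R_E + alt = 6831.1000 km = 6.8311e+06 m
da_rev = 2*pi*rho*a^2/BC = 2*pi*1.343e-12*(6.8311e+06)^2/62.9 = 6.260176 m per revolution
N = H/da_rev = 60828.0000 m / 6.260176 m = 9716.6602 revolutions
P = 2*pi*sqrt(a^3/mu) = 5618.8467 s
lifetime = N*P = 9716.6602 * 5618.8467 = 5.4596424e+07 s = 631.9031 days
years = 631.9031 / 365.25 = 1.7301 years

1.7301 years


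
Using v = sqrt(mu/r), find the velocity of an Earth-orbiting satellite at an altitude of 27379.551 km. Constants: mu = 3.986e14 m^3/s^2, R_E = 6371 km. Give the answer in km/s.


r = R_E + alt = 6371.0 + 27379.551 = 33750.5510 km = 3.3750551e+07 m
v = sqrt(mu/r) = sqrt(3.986e14 / 3.3750551e+07) = 3436.5939 m/s = 3.4366 km/s

3.4366 km/s


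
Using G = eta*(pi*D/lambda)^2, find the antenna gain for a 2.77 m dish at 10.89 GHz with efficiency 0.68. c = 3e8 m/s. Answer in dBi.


lambda = c/f = 3e8 / 1.089e+10 = 0.02754821 m
G = eta*(pi*D/lambda)^2 = 0.68*(pi*2.77/0.02754821)^2
G = 67854.9362 (linear)
G = 10*log10(67854.9362) = 48.3158 dBi

48.3158 dBi


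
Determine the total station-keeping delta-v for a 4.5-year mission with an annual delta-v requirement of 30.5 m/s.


dV = rate * years = 30.5 * 4.5
dV = 137.2500 m/s

137.2500 m/s


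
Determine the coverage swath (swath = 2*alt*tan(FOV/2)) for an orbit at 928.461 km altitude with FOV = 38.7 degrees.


FOV = 38.7 deg = 0.6754424 rad
swath = 2 * alt * tan(FOV/2) = 2 * 928.461 * tan(0.3377212)
swath = 2 * 928.461 * 0.351175
swath = 652.1046 km

652.1046 km


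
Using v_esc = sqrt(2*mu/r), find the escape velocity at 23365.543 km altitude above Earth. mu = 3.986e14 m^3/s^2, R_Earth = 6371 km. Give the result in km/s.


r = 6371.0 + 23365.543 = 29736.5430 km = 2.9736543e+07 m
v_esc = sqrt(2*mu/r) = sqrt(2*3.986e14 / 2.9736543e+07)
v_esc = 5177.7181 m/s = 5.1777 km/s

5.1777 km/s


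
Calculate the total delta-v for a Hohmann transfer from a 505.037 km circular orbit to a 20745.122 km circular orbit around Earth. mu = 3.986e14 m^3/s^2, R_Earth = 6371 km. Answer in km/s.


r1 = 6876.0370 km = 6.876037e+06 m
r2 = 27116.1220 km = 2.7116122e+07 m
dv1 = sqrt(mu/r1)*(sqrt(2*r2/(r1+r2)) - 1) = 2003.2191 m/s
dv2 = sqrt(mu/r2)*(1 - sqrt(2*r1/(r1+r2))) = 1395.3737 m/s
total dv = |dv1| + |dv2| = 2003.2191 + 1395.3737 = 3398.5927 m/s = 3.3986 km/s

3.3986 km/s


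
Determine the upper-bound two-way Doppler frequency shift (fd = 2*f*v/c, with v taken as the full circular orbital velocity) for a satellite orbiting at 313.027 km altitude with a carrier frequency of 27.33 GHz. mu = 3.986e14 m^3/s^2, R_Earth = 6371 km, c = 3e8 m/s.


r = 6.684027e+06 m
v = sqrt(mu/r) = 7722.3512 m/s (worst-case radial velocity)
f = 27.33 GHz = 2.733e+10 Hz
fd = 2*f*v/c = 2*2.733e+10*7722.3512/3.0e+08
fd = 1.4070124e+06 Hz

1.4070e+06 Hz


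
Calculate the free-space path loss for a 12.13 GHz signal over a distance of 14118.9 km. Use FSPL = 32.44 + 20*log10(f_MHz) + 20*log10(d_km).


f = 12.13 GHz = 12130.0000 MHz
d = 14118.9 km
FSPL = 32.44 + 20*log10(12130.0000) + 20*log10(14118.9)
FSPL = 32.44 + 81.6772 + 82.9960
FSPL = 197.1132 dB

197.1132 dB


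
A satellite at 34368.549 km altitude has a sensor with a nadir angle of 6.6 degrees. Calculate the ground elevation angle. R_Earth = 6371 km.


r = R_E + alt = 40739.5490 km
Law of sines in the satellite / Earth-center / ground-point triangle:
  sin(nadir)/R_E = sin(90 + el)/r  =>  cos(el) = (r/R_E)*sin(nadir)
cos(el) = (40739.5490 / 6371.0000) * sin(6.6 deg) = 0.734969
el = arccos(0.734969) = 42.6954 deg
(Earth-central angle = 90 - nadir - el = 40.7046 deg)

42.6954 degrees


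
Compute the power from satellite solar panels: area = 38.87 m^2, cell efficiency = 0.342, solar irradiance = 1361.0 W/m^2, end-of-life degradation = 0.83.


P = area * eta * S * degradation
P = 38.87 * 0.342 * 1361.0 * 0.83
P = 15016.7816 W

15016.7816 W


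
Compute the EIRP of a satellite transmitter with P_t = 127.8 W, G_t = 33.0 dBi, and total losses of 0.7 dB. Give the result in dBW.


Pt = 127.8 W = 21.0653 dBW
EIRP = Pt_dBW + Gt - losses = 21.0653 + 33.0 - 0.7 = 53.3653 dBW

53.3653 dBW


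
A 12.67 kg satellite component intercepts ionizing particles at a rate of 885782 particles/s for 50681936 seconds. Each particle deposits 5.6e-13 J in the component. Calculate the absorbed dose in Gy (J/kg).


Total energy deposited = rate * time * E_per
  = 885782 * 50681936 * 5.6e-13 = 25.1402 J
Dose = E_total / mass = 25.1402 / 12.67
Dose = 1.9842 Gy

1.9842 Gy


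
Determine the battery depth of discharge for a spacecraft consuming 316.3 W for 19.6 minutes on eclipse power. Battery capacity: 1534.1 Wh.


E_used = P * t / 60 = 316.3 * 19.6 / 60 = 103.3247 Wh
DOD = E_used / E_total * 100 = 103.3247 / 1534.1 * 100
DOD = 6.7352 %

6.7352 %


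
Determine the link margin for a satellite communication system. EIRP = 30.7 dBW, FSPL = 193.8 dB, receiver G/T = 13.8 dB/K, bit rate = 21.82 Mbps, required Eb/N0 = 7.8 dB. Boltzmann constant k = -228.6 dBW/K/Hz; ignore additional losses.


C/N0 = EIRP - FSPL + G/T - k = 30.7 - 193.8 + 13.8 - (-228.6)
C/N0 = 79.3000 dB-Hz
R_b = 21.82 Mbps = 2.182e+07 bps -> 10*log10(R_b) = 73.3885 dB-Hz
Eb/N0 = C/N0 - 10*log10(R_b) = 79.3000 - 73.3885 = 5.9115 dB
Margin = Eb/N0 - Eb/N0_req = 5.9115 - 7.8 = -1.8885 dB (negative margin: link does not close)

-1.8885 dB


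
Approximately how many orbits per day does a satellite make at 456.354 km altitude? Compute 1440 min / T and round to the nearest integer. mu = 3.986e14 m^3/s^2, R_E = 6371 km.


r = 6.827354e+06 m
T = 2*pi*sqrt(r^3/mu) = 5614.2255 s = 93.5704 min
revs/day = 1440 / 93.5704 = 15.3895
Rounded: 15 revolutions per day

15 revolutions per day


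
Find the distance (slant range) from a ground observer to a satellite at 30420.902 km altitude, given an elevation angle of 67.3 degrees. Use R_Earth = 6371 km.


h = 30420.902 km, el = 67.3 deg
d = -R_E*sin(el) + sqrt((R_E*sin(el))^2 + 2*R_E*h + h^2)
d = -6371.0000*sin(1.1746) + sqrt((6371.0000*0.9225381)^2 + 2*6371.0000*30420.902 + 30420.902^2)
d = 30832.1721 km

30832.1721 km


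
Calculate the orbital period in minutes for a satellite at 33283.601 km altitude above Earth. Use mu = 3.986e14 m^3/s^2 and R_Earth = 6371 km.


r = 39654.6010 km = 3.9654601e+07 m
T = 2*pi*sqrt(r^3/mu) = 2*pi*sqrt(6.235636e+22 / 3.986e14)
T = 78587.1606 s = 1309.7860 min

1309.7860 minutes


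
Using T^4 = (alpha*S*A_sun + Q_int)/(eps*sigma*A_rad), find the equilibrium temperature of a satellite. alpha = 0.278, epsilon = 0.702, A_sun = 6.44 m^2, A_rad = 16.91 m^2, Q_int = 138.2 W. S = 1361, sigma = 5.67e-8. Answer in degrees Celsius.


Numerator = alpha*S*A_sun + Q_int = 0.278*1361*6.44 + 138.2 = 2574.8255 W
Denominator = eps*sigma*A_rad = 0.702*5.67e-8*16.91 = 6.7307549e-07 W/K^4
T^4 = 3.8254632e+09 K^4
T = 248.6973 K = -24.4527 C

-24.4527 degrees Celsius


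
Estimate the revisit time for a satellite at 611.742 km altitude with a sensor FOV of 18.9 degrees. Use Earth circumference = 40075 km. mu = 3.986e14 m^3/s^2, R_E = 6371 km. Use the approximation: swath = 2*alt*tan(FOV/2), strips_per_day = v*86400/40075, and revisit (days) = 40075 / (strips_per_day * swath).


swath = 2*611.742*tan(0.1649336) = 203.6436 km
v = sqrt(mu/r) = 7555.3685 m/s = 7.5554 km/s
strips/day = v*86400/40075 = 7.5554*86400/40075 = 16.2891
coverage/day = strips * swath = 16.2891 * 203.6436 = 3317.1612 km
revisit = 40075 / 3317.1612 = 12.0811 days

12.0811 days


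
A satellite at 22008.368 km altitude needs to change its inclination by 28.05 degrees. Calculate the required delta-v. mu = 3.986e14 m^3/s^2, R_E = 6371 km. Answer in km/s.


r = 28379.3680 km = 2.8379368e+07 m
V = sqrt(mu/r) = 3747.7213 m/s
di = 28.05 deg = 0.4895649 rad
dV = 2*V*sin(di/2) = 2*3747.7213*sin(0.2447824)
dV = 1816.4849 m/s = 1.8165 km/s

1.8165 km/s


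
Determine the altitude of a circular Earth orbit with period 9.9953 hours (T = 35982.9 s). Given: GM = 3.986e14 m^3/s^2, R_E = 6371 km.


T = 35982.9 s
r = (mu*T^2/(4*pi^2))^(1/3) = (3.986e14 * 35982.9^2 / (4*pi^2))^(1/3)
r = 2.355718e+07 m = 23557.1796 km
alt = r - R_E = 23557.1796 - 6371 = 17186.1796 km

17186.1796 km


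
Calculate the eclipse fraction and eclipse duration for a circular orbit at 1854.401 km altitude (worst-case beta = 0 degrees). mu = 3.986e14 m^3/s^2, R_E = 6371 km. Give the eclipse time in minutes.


r = 8225.4010 km
T = 123.7359 min
Eclipse fraction = arcsin(R_E/r)/pi = arcsin(6371.0000/8225.4010)/pi
= arcsin(0.7745519)/pi = 0.2820246
Eclipse duration = 0.2820246 * 123.7359 = 34.8966 min

34.8966 minutes


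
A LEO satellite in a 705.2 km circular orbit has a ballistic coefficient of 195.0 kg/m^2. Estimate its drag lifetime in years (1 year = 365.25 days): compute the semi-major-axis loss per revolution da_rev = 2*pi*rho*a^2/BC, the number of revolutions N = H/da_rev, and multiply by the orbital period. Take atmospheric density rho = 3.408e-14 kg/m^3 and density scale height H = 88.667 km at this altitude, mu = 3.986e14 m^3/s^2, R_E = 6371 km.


a = R_E + alt = 7076.2000 km = 7.0762e+06 m
da_rev = 2*pi*rho*a^2/BC = 2*pi*3.408e-14*(7.0762e+06)^2/195.0 = 0.0549851028 m per revolution
N = H/da_rev = 88667.0000 m / 0.0549851028 m = 1.612564e+06 revolutions
P = 2*pi*sqrt(a^3/mu) = 5923.9498 s
lifetime = N*P = 1.612564e+06 * 5923.9498 = 9.5527485e+09 s = 110564.2185 days
years = 110564.2185 / 365.25 = 302.7083 years

302.7083 years


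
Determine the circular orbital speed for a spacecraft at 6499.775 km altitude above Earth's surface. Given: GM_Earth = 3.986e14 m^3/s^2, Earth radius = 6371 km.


r = R_E + alt = 6371.0 + 6499.775 = 12870.7750 km = 1.2870775e+07 m
v = sqrt(mu/r) = sqrt(3.986e14 / 1.2870775e+07) = 5565.0145 m/s = 5.5650 km/s

5.5650 km/s


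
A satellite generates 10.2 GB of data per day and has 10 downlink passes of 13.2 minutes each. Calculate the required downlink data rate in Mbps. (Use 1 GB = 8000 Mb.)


total contact time = 10 * 13.2 * 60 = 7920.0000 s
data = 10.2 GB = 81600.0000 Mb
rate = 81600.0000 / 7920.0000 = 10.3030 Mbps

10.3030 Mbps


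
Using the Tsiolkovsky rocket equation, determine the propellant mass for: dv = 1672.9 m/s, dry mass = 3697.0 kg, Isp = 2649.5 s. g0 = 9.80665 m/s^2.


ve = Isp * g0 = 2649.5 * 9.80665 = 25982.719175 m/s
mass ratio = exp(dv/ve) = exp(1672.9/25982.719175) = 1.06650303
m_prop = m_dry * (mr - 1) = 3697.0 * (1.06650303 - 1)
m_prop = 245.8617 kg

245.8617 kg


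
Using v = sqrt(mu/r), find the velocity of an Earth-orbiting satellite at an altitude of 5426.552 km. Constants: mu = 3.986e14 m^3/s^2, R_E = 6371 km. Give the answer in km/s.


r = R_E + alt = 6371.0 + 5426.552 = 11797.5520 km = 1.1797552e+07 m
v = sqrt(mu/r) = sqrt(3.986e14 / 1.1797552e+07) = 5812.6302 m/s = 5.8126 km/s

5.8126 km/s


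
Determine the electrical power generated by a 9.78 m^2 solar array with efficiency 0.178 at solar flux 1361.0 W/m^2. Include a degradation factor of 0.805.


P = area * eta * S * degradation
P = 9.78 * 0.178 * 1361.0 * 0.805
P = 1907.2730 W

1907.2730 W


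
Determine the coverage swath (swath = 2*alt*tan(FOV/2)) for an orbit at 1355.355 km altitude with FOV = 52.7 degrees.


FOV = 52.7 deg = 0.9197885 rad
swath = 2 * alt * tan(FOV/2) = 2 * 1355.355 * tan(0.4598943)
swath = 2 * 1355.355 * 0.4953171
swath = 1342.6610 km

1342.6610 km


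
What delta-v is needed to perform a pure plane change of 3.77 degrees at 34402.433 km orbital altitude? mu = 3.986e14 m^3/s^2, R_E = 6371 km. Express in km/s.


r = 40773.4330 km = 4.0773433e+07 m
V = sqrt(mu/r) = 3126.6553 m/s
di = 3.77 deg = 0.06579891 rad
dV = 2*V*sin(di/2) = 2*3126.6553*sin(0.03289946)
dV = 205.6934 m/s = 0.2056934 km/s

0.2057 km/s


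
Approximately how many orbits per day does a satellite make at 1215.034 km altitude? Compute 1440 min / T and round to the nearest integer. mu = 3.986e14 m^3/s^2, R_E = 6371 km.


r = 7.586034e+06 m
T = 2*pi*sqrt(r^3/mu) = 6575.5699 s = 109.5928 min
revs/day = 1440 / 109.5928 = 13.1395
Rounded: 13 revolutions per day

13 revolutions per day


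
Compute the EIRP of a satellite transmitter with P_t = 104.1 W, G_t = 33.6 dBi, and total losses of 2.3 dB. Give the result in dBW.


Pt = 104.1 W = 20.1745 dBW
EIRP = Pt_dBW + Gt - losses = 20.1745 + 33.6 - 2.3 = 51.4745 dBW

51.4745 dBW


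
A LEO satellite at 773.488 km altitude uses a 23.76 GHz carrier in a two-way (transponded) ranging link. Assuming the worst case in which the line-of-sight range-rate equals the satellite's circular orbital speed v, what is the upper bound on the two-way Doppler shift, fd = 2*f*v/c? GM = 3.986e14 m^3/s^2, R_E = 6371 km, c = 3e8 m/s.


r = 7.144488e+06 m
v = sqrt(mu/r) = 7469.3548 m/s (worst-case radial velocity)
f = 23.76 GHz = 2.376e+10 Hz
fd = 2*f*v/c = 2*2.376e+10*7469.3548/3.0e+08
fd = 1.1831458e+06 Hz

1.1831e+06 Hz


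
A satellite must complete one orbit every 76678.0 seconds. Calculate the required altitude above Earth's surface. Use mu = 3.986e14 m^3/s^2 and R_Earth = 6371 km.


T = 76678.0 s
r = (mu*T^2/(4*pi^2))^(1/3) = (3.986e14 * 76678.0^2 / (4*pi^2))^(1/3)
r = 3.9009738e+07 m = 39009.7383 km
alt = r - R_E = 39009.7383 - 6371 = 32638.7383 km

32638.7383 km


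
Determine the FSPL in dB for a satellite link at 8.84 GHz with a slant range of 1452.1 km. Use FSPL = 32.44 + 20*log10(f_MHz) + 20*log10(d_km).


f = 8.84 GHz = 8840.0000 MHz
d = 1452.1 km
FSPL = 32.44 + 20*log10(8840.0000) + 20*log10(1452.1)
FSPL = 32.44 + 78.9290 + 63.2399
FSPL = 174.6090 dB

174.6090 dB


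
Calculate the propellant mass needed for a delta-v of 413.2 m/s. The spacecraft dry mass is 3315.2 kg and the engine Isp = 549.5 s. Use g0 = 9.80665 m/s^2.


ve = Isp * g0 = 549.5 * 9.80665 = 5388.754175 m/s
mass ratio = exp(dv/ve) = exp(413.2/5388.754175) = 1.07969458
m_prop = m_dry * (mr - 1) = 3315.2 * (1.07969458 - 1)
m_prop = 264.2035 kg

264.2035 kg


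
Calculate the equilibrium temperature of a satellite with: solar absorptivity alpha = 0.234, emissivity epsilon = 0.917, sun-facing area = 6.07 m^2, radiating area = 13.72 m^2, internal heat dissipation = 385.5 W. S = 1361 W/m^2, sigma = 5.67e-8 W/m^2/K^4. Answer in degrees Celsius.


Numerator = alpha*S*A_sun + Q_int = 0.234*1361*6.07 + 385.5 = 2318.6372 W
Denominator = eps*sigma*A_rad = 0.917*5.67e-8*13.72 = 7.1335631e-07 W/K^4
T^4 = 3.2503213e+09 K^4
T = 238.7710 K = -34.3790 C

-34.3790 degrees Celsius


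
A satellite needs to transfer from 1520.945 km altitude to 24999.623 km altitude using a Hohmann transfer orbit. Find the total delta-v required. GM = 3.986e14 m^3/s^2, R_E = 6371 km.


r1 = 7891.9450 km = 7.891945e+06 m
r2 = 31370.6230 km = 3.1370623e+07 m
dv1 = sqrt(mu/r1)*(sqrt(2*r2/(r1+r2)) - 1) = 1877.0365 m/s
dv2 = sqrt(mu/r2)*(1 - sqrt(2*r1/(r1+r2))) = 1304.4845 m/s
total dv = |dv1| + |dv2| = 1877.0365 + 1304.4845 = 3181.5211 m/s = 3.1815 km/s

3.1815 km/s


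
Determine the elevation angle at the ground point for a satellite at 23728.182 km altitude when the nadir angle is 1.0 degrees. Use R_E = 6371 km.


r = R_E + alt = 30099.1820 km
Law of sines in the satellite / Earth-center / ground-point triangle:
  sin(nadir)/R_E = sin(90 + el)/r  =>  cos(el) = (r/R_E)*sin(nadir)
cos(el) = (30099.1820 / 6371.0000) * sin(1.0 deg) = 0.08245223
el = arccos(0.08245223) = 85.2705 deg
(Earth-central angle = 90 - nadir - el = 3.7295 deg)

85.2705 degrees


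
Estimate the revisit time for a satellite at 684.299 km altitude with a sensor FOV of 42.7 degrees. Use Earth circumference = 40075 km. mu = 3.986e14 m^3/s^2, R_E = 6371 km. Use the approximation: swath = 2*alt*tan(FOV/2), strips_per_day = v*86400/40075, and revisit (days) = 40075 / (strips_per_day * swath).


swath = 2*684.299*tan(0.3726278) = 534.9704 km
v = sqrt(mu/r) = 7516.4182 m/s = 7.5164 km/s
strips/day = v*86400/40075 = 7.5164*86400/40075 = 16.2051
coverage/day = strips * swath = 16.2051 * 534.9704 = 8669.2376 km
revisit = 40075 / 8669.2376 = 4.6227 days

4.6227 days


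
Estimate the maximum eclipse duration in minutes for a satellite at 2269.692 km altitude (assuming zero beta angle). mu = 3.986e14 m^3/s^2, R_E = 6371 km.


r = 8640.6920 km
T = 133.2241 min
Eclipse fraction = arcsin(R_E/r)/pi = arcsin(6371.0000/8640.6920)/pi
= arcsin(0.7373252)/pi = 0.2639114
Eclipse duration = 0.2639114 * 133.2241 = 35.1594 min

35.1594 minutes


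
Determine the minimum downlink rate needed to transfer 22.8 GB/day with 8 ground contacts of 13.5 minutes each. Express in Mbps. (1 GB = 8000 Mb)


total contact time = 8 * 13.5 * 60 = 6480.0000 s
data = 22.8 GB = 182400.0000 Mb
rate = 182400.0000 / 6480.0000 = 28.1481 Mbps

28.1481 Mbps


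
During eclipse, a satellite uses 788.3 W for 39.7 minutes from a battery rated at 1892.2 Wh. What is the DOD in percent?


E_used = P * t / 60 = 788.3 * 39.7 / 60 = 521.5918 Wh
DOD = E_used / E_total * 100 = 521.5918 / 1892.2 * 100
DOD = 27.5654 %

27.5654 %


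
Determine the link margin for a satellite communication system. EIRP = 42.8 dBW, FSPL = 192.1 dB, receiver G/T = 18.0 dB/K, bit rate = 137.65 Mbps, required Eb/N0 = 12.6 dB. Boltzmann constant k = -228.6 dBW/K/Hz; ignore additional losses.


C/N0 = EIRP - FSPL + G/T - k = 42.8 - 192.1 + 18.0 - (-228.6)
C/N0 = 97.3000 dB-Hz
R_b = 137.65 Mbps = 1.3765e+08 bps -> 10*log10(R_b) = 81.3878 dB-Hz
Eb/N0 = C/N0 - 10*log10(R_b) = 97.3000 - 81.3878 = 15.9122 dB
Margin = Eb/N0 - Eb/N0_req = 15.9122 - 12.6 = 3.3122 dB (link closes)

3.3122 dB


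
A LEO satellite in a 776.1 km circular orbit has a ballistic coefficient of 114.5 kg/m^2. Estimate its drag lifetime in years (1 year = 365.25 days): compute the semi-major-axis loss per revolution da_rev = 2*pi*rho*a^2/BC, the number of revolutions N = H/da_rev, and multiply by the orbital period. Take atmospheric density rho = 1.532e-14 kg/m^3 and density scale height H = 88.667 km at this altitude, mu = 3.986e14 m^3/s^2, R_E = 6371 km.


a = R_E + alt = 7147.1000 km = 7.1471e+06 m
da_rev = 2*pi*rho*a^2/BC = 2*pi*1.532e-14*(7.1471e+06)^2/114.5 = 0.0429430478 m per revolution
N = H/da_rev = 88667.0000 m / 0.0429430478 m = 2.064758e+06 revolutions
P = 2*pi*sqrt(a^3/mu) = 6013.2050 s
lifetime = N*P = 2.064758e+06 * 6013.2050 = 1.2415813e+10 s = 143701.5382 days
years = 143701.5382 / 365.25 = 393.4334 years

393.4334 years


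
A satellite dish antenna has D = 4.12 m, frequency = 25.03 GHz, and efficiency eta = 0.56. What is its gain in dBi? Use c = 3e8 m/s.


lambda = c/f = 3e8 / 2.503e+10 = 0.01198562 m
G = eta*(pi*D/lambda)^2 = 0.56*(pi*4.12/0.01198562)^2
G = 653072.4965 (linear)
G = 10*log10(653072.4965) = 58.1496 dBi

58.1496 dBi


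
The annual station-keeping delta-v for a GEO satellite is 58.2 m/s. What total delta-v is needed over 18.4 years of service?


dV = rate * years = 58.2 * 18.4
dV = 1070.8800 m/s

1070.8800 m/s


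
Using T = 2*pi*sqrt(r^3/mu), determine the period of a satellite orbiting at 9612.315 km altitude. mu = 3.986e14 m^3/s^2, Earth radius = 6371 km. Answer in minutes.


r = 15983.3150 km = 1.5983315e+07 m
T = 2*pi*sqrt(r^3/mu) = 2*pi*sqrt(4.0831993e+21 / 3.986e14)
T = 20109.9740 s = 335.1662 min

335.1662 minutes


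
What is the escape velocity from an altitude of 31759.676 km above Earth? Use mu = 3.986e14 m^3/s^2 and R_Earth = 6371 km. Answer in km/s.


r = 6371.0 + 31759.676 = 38130.6760 km = 3.8130676e+07 m
v_esc = sqrt(2*mu/r) = sqrt(2*3.986e14 / 3.8130676e+07)
v_esc = 4572.4229 m/s = 4.5724 km/s

4.5724 km/s


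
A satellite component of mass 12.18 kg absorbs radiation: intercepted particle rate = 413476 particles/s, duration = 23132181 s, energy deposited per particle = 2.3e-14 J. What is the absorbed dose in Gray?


Total energy deposited = rate * time * E_per
  = 413476 * 23132181 * 2.3e-14 = 0.2199858 J
Dose = E_total / mass = 0.2199858 / 12.18
Dose = 0.01806123 Gy

0.0181 Gy


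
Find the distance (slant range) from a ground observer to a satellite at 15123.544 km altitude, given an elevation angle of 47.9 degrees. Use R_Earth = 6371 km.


h = 15123.544 km, el = 47.9 deg
d = -R_E*sin(el) + sqrt((R_E*sin(el))^2 + 2*R_E*h + h^2)
d = -6371.0000*sin(0.8360127) + sqrt((6371.0000*0.7419758)^2 + 2*6371.0000*15123.544 + 15123.544^2)
d = 16338.7572 km

16338.7572 km


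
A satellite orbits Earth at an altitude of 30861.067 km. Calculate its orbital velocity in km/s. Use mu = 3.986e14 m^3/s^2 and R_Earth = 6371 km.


r = R_E + alt = 6371.0 + 30861.067 = 37232.0670 km = 3.7232067e+07 m
v = sqrt(mu/r) = sqrt(3.986e14 / 3.7232067e+07) = 3271.9757 m/s = 3.2720 km/s

3.2720 km/s


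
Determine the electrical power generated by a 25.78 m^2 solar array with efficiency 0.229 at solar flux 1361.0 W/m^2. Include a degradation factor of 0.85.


P = area * eta * S * degradation
P = 25.78 * 0.229 * 1361.0 * 0.85
P = 6829.6028 W

6829.6028 W


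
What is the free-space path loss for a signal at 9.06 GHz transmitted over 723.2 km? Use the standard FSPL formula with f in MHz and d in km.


f = 9.06 GHz = 9060.0000 MHz
d = 723.2 km
FSPL = 32.44 + 20*log10(9060.0000) + 20*log10(723.2)
FSPL = 32.44 + 79.1426 + 57.1852
FSPL = 168.7677 dB

168.7677 dB


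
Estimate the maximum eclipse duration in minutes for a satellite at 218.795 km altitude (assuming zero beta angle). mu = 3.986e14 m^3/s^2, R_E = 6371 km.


r = 6589.7950 km
T = 88.7295 min
Eclipse fraction = arcsin(R_E/r)/pi = arcsin(6371.0000/6589.7950)/pi
= arcsin(0.9667979)/pi = 0.417746
Eclipse duration = 0.417746 * 88.7295 = 37.0664 min

37.0664 minutes


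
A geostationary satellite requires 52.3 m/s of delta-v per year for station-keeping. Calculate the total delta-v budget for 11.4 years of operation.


dV = rate * years = 52.3 * 11.4
dV = 596.2200 m/s

596.2200 m/s


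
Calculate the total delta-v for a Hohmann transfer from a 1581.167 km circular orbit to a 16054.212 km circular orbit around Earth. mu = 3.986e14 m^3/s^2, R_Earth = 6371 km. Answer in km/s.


r1 = 7952.1670 km = 7.952167e+06 m
r2 = 22425.2120 km = 2.2425212e+07 m
dv1 = sqrt(mu/r1)*(sqrt(2*r2/(r1+r2)) - 1) = 1522.8051 m/s
dv2 = sqrt(mu/r2)*(1 - sqrt(2*r1/(r1+r2))) = 1165.4139 m/s
total dv = |dv1| + |dv2| = 1522.8051 + 1165.4139 = 2688.2190 m/s = 2.6882 km/s

2.6882 km/s


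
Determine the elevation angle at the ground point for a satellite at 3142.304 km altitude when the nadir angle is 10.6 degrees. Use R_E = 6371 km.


r = R_E + alt = 9513.3040 km
Law of sines in the satellite / Earth-center / ground-point triangle:
  sin(nadir)/R_E = sin(90 + el)/r  =>  cos(el) = (r/R_E)*sin(nadir)
cos(el) = (9513.3040 / 6371.0000) * sin(10.6 deg) = 0.2746798
el = arccos(0.2746798) = 74.0571 deg
(Earth-central angle = 90 - nadir - el = 5.3429 deg)

74.0571 degrees


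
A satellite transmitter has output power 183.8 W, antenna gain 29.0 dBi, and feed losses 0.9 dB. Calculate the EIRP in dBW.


Pt = 183.8 W = 22.6435 dBW
EIRP = Pt_dBW + Gt - losses = 22.6435 + 29.0 - 0.9 = 50.7435 dBW

50.7435 dBW


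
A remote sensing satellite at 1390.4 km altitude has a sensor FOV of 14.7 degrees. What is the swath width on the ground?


FOV = 14.7 deg = 0.2565634 rad
swath = 2 * alt * tan(FOV/2) = 2 * 1390.4 * tan(0.1282817)
swath = 2 * 1390.4 * 0.12899
swath = 358.6955 km

358.6955 km


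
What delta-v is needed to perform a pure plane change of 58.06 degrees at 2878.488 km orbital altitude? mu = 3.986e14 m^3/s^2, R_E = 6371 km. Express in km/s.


r = 9249.4880 km = 9.249488e+06 m
V = sqrt(mu/r) = 6564.6232 m/s
di = 58.06 deg = 1.0133 rad
dV = 2*V*sin(di/2) = 2*6564.6232*sin(0.5066691)
dV = 6371.1966 m/s = 6.3712 km/s

6.3712 km/s


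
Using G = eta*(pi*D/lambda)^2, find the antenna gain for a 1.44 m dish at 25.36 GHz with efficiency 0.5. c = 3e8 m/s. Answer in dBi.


lambda = c/f = 3e8 / 2.536e+10 = 0.01182965 m
G = eta*(pi*D/lambda)^2 = 0.5*(pi*1.44/0.01182965)^2
G = 73122.4481 (linear)
G = 10*log10(73122.4481) = 48.6405 dBi

48.6405 dBi


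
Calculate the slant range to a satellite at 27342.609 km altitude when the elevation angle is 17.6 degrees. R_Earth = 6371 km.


h = 27342.609 km, el = 17.6 deg
d = -R_E*sin(el) + sqrt((R_E*sin(el))^2 + 2*R_E*h + h^2)
d = -6371.0000*sin(0.3071779) + sqrt((6371.0000*0.3023699)^2 + 2*6371.0000*27342.609 + 27342.609^2)
d = 31235.7606 km

31235.7606 km


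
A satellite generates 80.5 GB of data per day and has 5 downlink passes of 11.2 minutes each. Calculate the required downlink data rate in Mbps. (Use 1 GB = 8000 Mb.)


total contact time = 5 * 11.2 * 60 = 3360.0000 s
data = 80.5 GB = 644000.0000 Mb
rate = 644000.0000 / 3360.0000 = 191.6667 Mbps

191.6667 Mbps


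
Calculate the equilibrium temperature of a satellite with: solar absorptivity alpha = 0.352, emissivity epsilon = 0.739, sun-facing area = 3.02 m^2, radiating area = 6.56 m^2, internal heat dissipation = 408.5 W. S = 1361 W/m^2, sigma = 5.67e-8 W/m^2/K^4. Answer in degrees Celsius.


Numerator = alpha*S*A_sun + Q_int = 0.352*1361*3.02 + 408.5 = 1855.2974 W
Denominator = eps*sigma*A_rad = 0.739*5.67e-8*6.56 = 2.7487253e-07 W/K^4
T^4 = 6.7496648e+09 K^4
T = 286.6293 K = 13.4793 C

13.4793 degrees Celsius


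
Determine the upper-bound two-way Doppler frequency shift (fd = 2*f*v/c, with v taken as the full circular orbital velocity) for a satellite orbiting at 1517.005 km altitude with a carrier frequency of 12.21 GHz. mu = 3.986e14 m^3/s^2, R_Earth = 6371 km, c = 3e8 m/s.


r = 7.888005e+06 m
v = sqrt(mu/r) = 7108.6161 m/s (worst-case radial velocity)
f = 12.21 GHz = 1.221e+10 Hz
fd = 2*f*v/c = 2*1.221e+10*7108.6161/3.0e+08
fd = 578641.3475 Hz

578641.3475 Hz


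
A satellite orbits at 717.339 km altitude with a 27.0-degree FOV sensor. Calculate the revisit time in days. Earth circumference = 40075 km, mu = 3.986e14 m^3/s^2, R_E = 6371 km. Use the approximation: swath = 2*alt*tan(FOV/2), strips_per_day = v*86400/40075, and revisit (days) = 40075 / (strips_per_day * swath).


swath = 2*717.339*tan(0.2356194) = 344.4357 km
v = sqrt(mu/r) = 7498.8801 m/s = 7.4989 km/s
strips/day = v*86400/40075 = 7.4989*86400/40075 = 16.1673
coverage/day = strips * swath = 16.1673 * 344.4357 = 5568.5843 km
revisit = 40075 / 5568.5843 = 7.1966 days

7.1966 days


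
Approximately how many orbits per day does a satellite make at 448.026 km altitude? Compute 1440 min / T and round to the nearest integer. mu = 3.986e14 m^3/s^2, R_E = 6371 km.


r = 6.819026e+06 m
T = 2*pi*sqrt(r^3/mu) = 5603.9563 s = 93.3993 min
revs/day = 1440 / 93.3993 = 15.4177
Rounded: 15 revolutions per day

15 revolutions per day


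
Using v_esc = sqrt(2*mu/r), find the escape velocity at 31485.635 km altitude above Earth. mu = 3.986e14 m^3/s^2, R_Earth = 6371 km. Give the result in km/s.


r = 6371.0 + 31485.635 = 37856.6350 km = 3.7856635e+07 m
v_esc = sqrt(2*mu/r) = sqrt(2*3.986e14 / 3.7856635e+07)
v_esc = 4588.9428 m/s = 4.5889 km/s

4.5889 km/s


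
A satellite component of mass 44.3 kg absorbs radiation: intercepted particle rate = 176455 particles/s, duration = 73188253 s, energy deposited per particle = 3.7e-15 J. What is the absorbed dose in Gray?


Total energy deposited = rate * time * E_per
  = 176455 * 73188253 * 3.7e-15 = 0.0477834 J
Dose = E_total / mass = 0.0477834 / 44.3
Dose = 0.001078632 Gy

0.0011 Gy


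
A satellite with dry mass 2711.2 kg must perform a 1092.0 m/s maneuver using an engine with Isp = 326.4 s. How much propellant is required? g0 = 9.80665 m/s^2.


ve = Isp * g0 = 326.4 * 9.80665 = 3200.890560 m/s
mass ratio = exp(dv/ve) = exp(1092.0/3200.890560) = 1.40657132
m_prop = m_dry * (mr - 1) = 2711.2 * (1.40657132 - 1)
m_prop = 1102.2962 kg

1102.2962 kg


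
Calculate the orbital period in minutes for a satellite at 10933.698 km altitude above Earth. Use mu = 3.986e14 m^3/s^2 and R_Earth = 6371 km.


r = 17304.6980 km = 1.7304698e+07 m
T = 2*pi*sqrt(r^3/mu) = 2*pi*sqrt(5.1819363e+21 / 3.986e14)
T = 22654.6448 s = 377.5774 min

377.5774 minutes


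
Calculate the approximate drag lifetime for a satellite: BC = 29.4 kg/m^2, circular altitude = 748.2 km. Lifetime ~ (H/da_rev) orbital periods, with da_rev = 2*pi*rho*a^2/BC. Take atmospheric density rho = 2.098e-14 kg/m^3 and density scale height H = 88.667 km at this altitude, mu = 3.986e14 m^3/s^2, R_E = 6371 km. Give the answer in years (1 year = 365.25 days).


a = R_E + alt = 7119.2000 km = 7.1192e+06 m
da_rev = 2*pi*rho*a^2/BC = 2*pi*2.098e-14*(7.1192e+06)^2/29.4 = 0.227248178 m per revolution
N = H/da_rev = 88667.0000 m / 0.227248178 m = 390176.9462 revolutions
P = 2*pi*sqrt(a^3/mu) = 5978.0289 s
lifetime = N*P = 390176.9462 * 5978.0289 = 2.3324891e+09 s = 26996.4013 days
years = 26996.4013 / 365.25 = 73.9121 years

73.9121 years


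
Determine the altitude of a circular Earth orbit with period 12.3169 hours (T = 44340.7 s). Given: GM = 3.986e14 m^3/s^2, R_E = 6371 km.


T = 44340.7 s
r = (mu*T^2/(4*pi^2))^(1/3) = (3.986e14 * 44340.7^2 / (4*pi^2))^(1/3)
r = 2.7076605e+07 m = 27076.6054 km
alt = r - R_E = 27076.6054 - 6371 = 20705.6054 km

20705.6054 km


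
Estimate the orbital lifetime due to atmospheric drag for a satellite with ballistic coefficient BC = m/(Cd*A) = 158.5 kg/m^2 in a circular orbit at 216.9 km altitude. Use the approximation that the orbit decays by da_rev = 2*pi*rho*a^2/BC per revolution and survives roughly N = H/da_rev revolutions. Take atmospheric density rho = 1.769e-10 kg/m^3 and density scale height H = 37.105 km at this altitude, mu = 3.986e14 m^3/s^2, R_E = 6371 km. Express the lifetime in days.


a = R_E + alt = 6587.9000 km = 6.5879e+06 m
da_rev = 2*pi*rho*a^2/BC = 2*pi*1.769e-10*(6.5879e+06)^2/158.5 = 304.349387 m per revolution
N = H/da_rev = 37105.0000 m / 304.349387 m = 121.9158 revolutions
P = 2*pi*sqrt(a^3/mu) = 5321.4712 s
lifetime = N*P = 121.9158 * 5321.4712 = 648771.4400 s = 7.5089 days

7.5089 days


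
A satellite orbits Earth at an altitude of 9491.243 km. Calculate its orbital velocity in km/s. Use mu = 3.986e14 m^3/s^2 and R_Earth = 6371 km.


r = R_E + alt = 6371.0 + 9491.243 = 15862.2430 km = 1.5862243e+07 m
v = sqrt(mu/r) = sqrt(3.986e14 / 1.5862243e+07) = 5012.8689 m/s = 5.0129 km/s

5.0129 km/s


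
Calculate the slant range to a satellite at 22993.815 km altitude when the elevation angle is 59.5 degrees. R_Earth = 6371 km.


h = 22993.815 km, el = 59.5 deg
d = -R_E*sin(el) + sqrt((R_E*sin(el))^2 + 2*R_E*h + h^2)
d = -6371.0000*sin(1.0385) + sqrt((6371.0000*0.8616292)^2 + 2*6371.0000*22993.815 + 22993.815^2)
d = 23696.8016 km

23696.8016 km


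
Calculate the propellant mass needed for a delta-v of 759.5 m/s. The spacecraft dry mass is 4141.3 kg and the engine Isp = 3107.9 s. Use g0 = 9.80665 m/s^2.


ve = Isp * g0 = 3107.9 * 9.80665 = 30478.087535 m/s
mass ratio = exp(dv/ve) = exp(759.5/30478.087535) = 1.02523263
m_prop = m_dry * (mr - 1) = 4141.3 * (1.02523263 - 1)
m_prop = 104.4959 kg

104.4959 kg


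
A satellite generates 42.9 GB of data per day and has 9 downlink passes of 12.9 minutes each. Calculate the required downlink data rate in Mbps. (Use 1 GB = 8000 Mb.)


total contact time = 9 * 12.9 * 60 = 6966.0000 s
data = 42.9 GB = 343200.0000 Mb
rate = 343200.0000 / 6966.0000 = 49.2679 Mbps

49.2679 Mbps


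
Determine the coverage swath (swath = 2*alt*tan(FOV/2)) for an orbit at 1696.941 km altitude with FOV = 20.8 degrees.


FOV = 20.8 deg = 0.3630285 rad
swath = 2 * alt * tan(FOV/2) = 2 * 1696.941 * tan(0.1815142)
swath = 2 * 1696.941 * 0.1835343
swath = 622.8939 km

622.8939 km


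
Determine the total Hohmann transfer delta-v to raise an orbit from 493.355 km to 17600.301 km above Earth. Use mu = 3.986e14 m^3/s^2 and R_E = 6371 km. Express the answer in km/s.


r1 = 6864.3550 km = 6.864355e+06 m
r2 = 23971.3010 km = 2.3971301e+07 m
dv1 = sqrt(mu/r1)*(sqrt(2*r2/(r1+r2)) - 1) = 1881.4943 m/s
dv2 = sqrt(mu/r2)*(1 - sqrt(2*r1/(r1+r2))) = 1356.8803 m/s
total dv = |dv1| + |dv2| = 1881.4943 + 1356.8803 = 3238.3745 m/s = 3.2384 km/s

3.2384 km/s


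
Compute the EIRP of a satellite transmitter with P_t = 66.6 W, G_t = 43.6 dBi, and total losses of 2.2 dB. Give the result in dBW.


Pt = 66.6 W = 18.2347 dBW
EIRP = Pt_dBW + Gt - losses = 18.2347 + 43.6 - 2.2 = 59.6347 dBW

59.6347 dBW


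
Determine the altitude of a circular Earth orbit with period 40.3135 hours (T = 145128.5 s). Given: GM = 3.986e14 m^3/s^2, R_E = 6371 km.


T = 145128.5 s
r = (mu*T^2/(4*pi^2))^(1/3) = (3.986e14 * 145128.5^2 / (4*pi^2))^(1/3)
r = 5.9689003e+07 m = 59689.0028 km
alt = r - R_E = 59689.0028 - 6371 = 53318.0028 km

53318.0028 km


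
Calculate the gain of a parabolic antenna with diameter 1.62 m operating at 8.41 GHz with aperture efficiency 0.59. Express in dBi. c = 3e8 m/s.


lambda = c/f = 3e8 / 8.41e+09 = 0.03567182 m
G = eta*(pi*D/lambda)^2 = 0.59*(pi*1.62/0.03567182)^2
G = 12009.6754 (linear)
G = 10*log10(12009.6754) = 40.7953 dBi

40.7953 dBi


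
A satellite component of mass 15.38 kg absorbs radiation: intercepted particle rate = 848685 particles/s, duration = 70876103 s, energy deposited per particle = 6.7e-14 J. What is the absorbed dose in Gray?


Total energy deposited = rate * time * E_per
  = 848685 * 70876103 * 6.7e-14 = 4.0301 J
Dose = E_total / mass = 4.0301 / 15.38
Dose = 0.2620383 Gy

0.2620 Gy


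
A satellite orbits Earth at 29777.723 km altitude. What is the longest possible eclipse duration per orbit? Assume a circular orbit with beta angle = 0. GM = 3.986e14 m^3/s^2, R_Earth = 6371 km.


r = 36148.7230 km
T = 1139.9857 min
Eclipse fraction = arcsin(R_E/r)/pi = arcsin(6371.0000/36148.7230)/pi
= arcsin(0.1762441)/pi = 0.05639481
Eclipse duration = 0.05639481 * 1139.9857 = 64.2893 min

64.2893 minutes
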